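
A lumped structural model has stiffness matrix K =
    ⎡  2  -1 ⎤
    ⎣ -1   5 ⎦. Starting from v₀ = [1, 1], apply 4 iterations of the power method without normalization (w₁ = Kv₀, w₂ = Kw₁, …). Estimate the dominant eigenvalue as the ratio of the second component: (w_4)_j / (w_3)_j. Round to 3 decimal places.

w1 = Kv₀ = (1, 4)
w2 = Kw1 = (-2, 19)
w3 = Kw2 = (-23, 97)
w4 = Kw3 = (-143, 508)
Ratio at component: 508 / 97 = 5.237

λ ≈ 5.237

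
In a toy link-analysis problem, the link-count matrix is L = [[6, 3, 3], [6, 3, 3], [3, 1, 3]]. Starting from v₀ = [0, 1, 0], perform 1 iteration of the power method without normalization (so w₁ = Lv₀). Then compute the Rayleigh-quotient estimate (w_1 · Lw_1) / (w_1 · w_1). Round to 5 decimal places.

10.26316

w1 = Lv₀ = (6·0 + 3·1 + 3·0; 6·0 + 3·1 + 3·0; 3·0 + 1·1 + 3·0) = (3, 3, 1)
Lw1 = (30, 30, 15)
w1·Lw1 = 3·30 + 3·30 + 1·15 = 195; w1·w1 = 3·3 + 3·3 + 1·1 = 19
λ ≈ 195/19 = 10.26316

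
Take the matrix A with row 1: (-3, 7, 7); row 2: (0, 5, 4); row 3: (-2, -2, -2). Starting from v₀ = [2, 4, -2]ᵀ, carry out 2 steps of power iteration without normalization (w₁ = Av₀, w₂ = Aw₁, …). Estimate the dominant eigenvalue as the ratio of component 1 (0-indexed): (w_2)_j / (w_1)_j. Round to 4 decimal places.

w1 = Av₀ = ((-3)·2 + 7·4 + 7·(-2); 0·2 + 5·4 + 4·(-2); (-2)·2 + (-2)·4 + (-2)·(-2)) = (8, 12, -8)
w2 = Aw1 = ((-3)·8 + 7·12 + 7·(-8); 0·8 + 5·12 + 4·(-8); (-2)·8 + (-2)·12 + (-2)·(-8)) = (4, 28, -24)
Ratio at component: 28 / 12 = 2.3333

2.3333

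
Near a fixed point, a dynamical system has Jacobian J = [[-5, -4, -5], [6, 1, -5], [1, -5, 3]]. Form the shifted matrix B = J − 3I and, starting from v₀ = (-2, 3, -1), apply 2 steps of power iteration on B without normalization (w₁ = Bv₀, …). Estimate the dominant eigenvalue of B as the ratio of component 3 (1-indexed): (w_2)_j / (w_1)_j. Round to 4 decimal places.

B = J − 3I has rows (-8, -4, -5); (6, -2, -5); (1, -5, 0)
w1 = Bv₀ = (9, -13, -17)
w2 = Bw1 = (65, 165, 74)
Ratio: 74/-17 = -4.3529

μ ≈ -4.3529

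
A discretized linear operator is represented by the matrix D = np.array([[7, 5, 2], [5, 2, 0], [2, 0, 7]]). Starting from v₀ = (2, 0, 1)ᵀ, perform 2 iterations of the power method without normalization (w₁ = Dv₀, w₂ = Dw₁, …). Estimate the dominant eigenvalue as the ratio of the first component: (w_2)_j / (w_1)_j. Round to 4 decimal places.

w1 = Dv₀ = (16, 10, 11)
w2 = Dw1 = (184, 100, 109)
Ratio at component: 184 / 16 = 11.5000

11.5000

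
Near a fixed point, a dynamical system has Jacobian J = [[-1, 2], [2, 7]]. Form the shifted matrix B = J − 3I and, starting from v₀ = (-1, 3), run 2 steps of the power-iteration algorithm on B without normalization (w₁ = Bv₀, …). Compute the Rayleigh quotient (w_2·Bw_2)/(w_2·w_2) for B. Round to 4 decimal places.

B = J − 3I has rows (-4, 2); (2, 4)
w1 = Bv₀ = ((-4)·(-1) + 2·3; 2·(-1) + 4·3) = (10, 10)
w2 = Bw1 = ((-4)·10 + 2·10; 2·10 + 4·10) = (-20, 60)
Bw2 = (200, 200)
w2·Bw2 = 8000; w2·w2 = 4000; μ ≈ 8000/4000 = 2.0000

2.0000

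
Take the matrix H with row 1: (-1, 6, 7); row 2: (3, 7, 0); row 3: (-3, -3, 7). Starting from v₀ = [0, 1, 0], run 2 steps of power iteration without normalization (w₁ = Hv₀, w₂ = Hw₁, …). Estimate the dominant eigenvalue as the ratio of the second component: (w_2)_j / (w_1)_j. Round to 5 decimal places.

w1 = Hv₀ = (6, 7, -3)
w2 = Hw1 = (15, 67, -60)
Ratio at component: 67 / 7 = 9.57143

λ ≈ 9.57143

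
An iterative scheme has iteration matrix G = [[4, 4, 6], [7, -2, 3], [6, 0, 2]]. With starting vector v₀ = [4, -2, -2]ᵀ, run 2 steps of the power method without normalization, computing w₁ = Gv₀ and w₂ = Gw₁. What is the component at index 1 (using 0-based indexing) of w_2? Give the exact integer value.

-20

w1 = Gv₀ = (4·4 + 4·(-2) + 6·(-2); 7·4 + (-2)·(-2) + 3·(-2); 6·4 + 0·(-2) + 2·(-2)) = (-4, 26, 20)
w2 = Gw1 = (4·(-4) + 4·26 + 6·20; 7·(-4) + (-2)·26 + 3·20; 6·(-4) + 0·26 + 2·20) = (208, -20, 16)
The requested component of w2 is -20.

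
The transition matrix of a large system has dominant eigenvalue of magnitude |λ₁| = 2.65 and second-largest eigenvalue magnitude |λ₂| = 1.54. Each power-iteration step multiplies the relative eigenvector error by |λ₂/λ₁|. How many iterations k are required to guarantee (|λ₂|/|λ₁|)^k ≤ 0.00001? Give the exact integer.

|λ₂/λ₁| = 1.54/2.65 = 0.58113
Need k ≥ ln(0.00001) / ln(0.58113) = -11.5129 / -0.5428 ≈ 21.211
Smallest integer k satisfying the bound: 22

22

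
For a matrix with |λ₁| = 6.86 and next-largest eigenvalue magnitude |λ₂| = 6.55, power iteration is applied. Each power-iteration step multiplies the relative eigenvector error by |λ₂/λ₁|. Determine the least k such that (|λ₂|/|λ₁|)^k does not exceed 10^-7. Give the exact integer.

349

|λ₂/λ₁| = 6.55/6.86 = 0.95481
Need k ≥ ln(10^-7) / ln(0.95481) = -16.1181 / -0.0462 ≈ 348.557
Smallest integer k satisfying the bound: 349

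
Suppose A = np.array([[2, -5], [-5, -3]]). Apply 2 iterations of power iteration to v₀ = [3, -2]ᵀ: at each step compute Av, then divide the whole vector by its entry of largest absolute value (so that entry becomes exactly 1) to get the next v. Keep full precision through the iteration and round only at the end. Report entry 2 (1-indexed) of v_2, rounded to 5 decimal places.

Av0 = (16.000000, -9.000000); divide by 16.000000 → v1 = (1.000000, -0.562500)
Av1 = (4.812500, -3.312500); divide by 4.812500 → v2 = (1.000000, -0.688312)
Requested entry of v2: -53/77 = -0.68831

-0.68831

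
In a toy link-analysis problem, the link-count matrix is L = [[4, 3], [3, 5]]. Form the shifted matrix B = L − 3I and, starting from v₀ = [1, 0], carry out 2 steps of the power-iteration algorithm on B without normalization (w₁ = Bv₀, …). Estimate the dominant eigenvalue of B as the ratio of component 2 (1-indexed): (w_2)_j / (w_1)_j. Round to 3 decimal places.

3.000

B = L − 3I has rows (1, 3); (3, 2)
w1 = Bv₀ = (1·1 + 3·0; 3·1 + 2·0) = (1, 3)
w2 = Bw1 = (1·1 + 3·3; 3·1 + 2·3) = (10, 9)
Ratio: 9/3 = 3.000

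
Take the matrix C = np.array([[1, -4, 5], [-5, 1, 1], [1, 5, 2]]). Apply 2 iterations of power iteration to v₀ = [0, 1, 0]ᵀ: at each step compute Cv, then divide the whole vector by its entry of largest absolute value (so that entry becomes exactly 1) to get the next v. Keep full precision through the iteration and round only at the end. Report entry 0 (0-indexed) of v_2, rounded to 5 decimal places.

Cv0 = (-4.000000, 1.000000, 5.000000); divide by 5.000000 → v1 = (-0.800000, 0.200000, 1.000000)
Cv1 = (3.400000, 5.200000, 2.200000); divide by 5.200000 → v2 = (0.653846, 1.000000, 0.423077)
Requested entry of v2: 17/26 = 0.65385

0.65385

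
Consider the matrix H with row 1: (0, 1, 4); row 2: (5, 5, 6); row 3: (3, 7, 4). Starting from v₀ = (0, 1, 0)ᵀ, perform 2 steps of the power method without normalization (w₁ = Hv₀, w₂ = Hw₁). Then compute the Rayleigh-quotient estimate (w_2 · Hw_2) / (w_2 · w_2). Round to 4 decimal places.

w1 = Hv₀ = (1, 5, 7)
w2 = Hw1 = (33, 72, 66)
Hw2 = (336, 921, 867)
w2·Hw2 = 33·336 + 72·921 + 66·867 = 134622; w2·w2 = 33·33 + 72·72 + 66·66 = 10629
λ ≈ 134622/10629 = 12.6655

λ ≈ 12.6655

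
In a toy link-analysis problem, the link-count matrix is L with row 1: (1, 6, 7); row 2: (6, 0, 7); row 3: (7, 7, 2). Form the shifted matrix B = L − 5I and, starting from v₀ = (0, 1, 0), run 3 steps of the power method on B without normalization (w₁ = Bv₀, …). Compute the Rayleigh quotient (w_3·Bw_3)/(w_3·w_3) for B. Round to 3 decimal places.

B = L − 5I has rows (-4, 6, 7); (6, -5, 7); (7, 7, -3)
w1 = Bv₀ = ((-4)·0 + 6·1 + 7·0; 6·0 + (-5)·1 + 7·0; 7·0 + 7·1 + (-3)·0) = (6, -5, 7)
w2 = Bw1 = ((-4)·6 + 6·(-5) + 7·7; 6·6 + (-5)·(-5) + 7·7; 7·6 + 7·(-5) + (-3)·7) = (-5, 110, -14)
w3 = Bw2 = (582, -678, 777)
Bw3 = (-957, 12321, -3003)
w3·Bw3 = -11243943; w3·w3 = 1402137; μ ≈ -11243943/1402137 = -8.019

-8.019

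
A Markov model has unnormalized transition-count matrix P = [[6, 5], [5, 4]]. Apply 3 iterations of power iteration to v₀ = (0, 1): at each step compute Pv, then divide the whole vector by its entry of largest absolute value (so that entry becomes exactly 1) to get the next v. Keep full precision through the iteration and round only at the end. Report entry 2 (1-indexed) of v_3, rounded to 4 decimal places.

Pv0 = (5.00000, 4.00000); divide by 5.00000 → v1 = (1.00000, 0.80000)
Pv1 = (10.00000, 8.20000); divide by 10.00000 → v2 = (1.00000, 0.82000)
Pv2 = (10.10000, 8.28000); divide by 10.10000 → v3 = (1.00000, 0.81980)
Requested entry of v3: 414/505 = 0.8198

0.8198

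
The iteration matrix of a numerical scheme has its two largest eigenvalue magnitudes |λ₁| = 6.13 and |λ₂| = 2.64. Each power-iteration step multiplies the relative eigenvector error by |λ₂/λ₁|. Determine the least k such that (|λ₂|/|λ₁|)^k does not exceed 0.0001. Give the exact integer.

11

|λ₂/λ₁| = 2.64/6.13 = 0.43067
Need k ≥ ln(0.0001) / ln(0.43067) = -9.2103 / -0.8424 ≈ 10.933
Smallest integer k satisfying the bound: 11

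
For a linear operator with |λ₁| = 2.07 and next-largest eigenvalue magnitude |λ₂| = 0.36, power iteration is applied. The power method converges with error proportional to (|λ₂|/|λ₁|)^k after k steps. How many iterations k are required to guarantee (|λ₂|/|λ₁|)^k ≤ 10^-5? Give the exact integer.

7

|λ₂/λ₁| = 0.36/2.07 = 0.17391
Need k ≥ ln(10^-5) / ln(0.17391) = -11.5129 / -1.7492 ≈ 6.582
Smallest integer k satisfying the bound: 7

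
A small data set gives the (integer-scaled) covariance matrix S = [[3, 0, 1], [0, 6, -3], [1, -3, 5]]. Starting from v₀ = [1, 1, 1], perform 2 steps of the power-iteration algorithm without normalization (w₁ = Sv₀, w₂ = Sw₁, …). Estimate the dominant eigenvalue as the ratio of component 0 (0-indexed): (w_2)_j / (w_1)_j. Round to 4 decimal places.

3.7500

w1 = Sv₀ = (4, 3, 3)
w2 = Sw1 = (15, 9, 10)
Ratio at component: 15 / 4 = 3.7500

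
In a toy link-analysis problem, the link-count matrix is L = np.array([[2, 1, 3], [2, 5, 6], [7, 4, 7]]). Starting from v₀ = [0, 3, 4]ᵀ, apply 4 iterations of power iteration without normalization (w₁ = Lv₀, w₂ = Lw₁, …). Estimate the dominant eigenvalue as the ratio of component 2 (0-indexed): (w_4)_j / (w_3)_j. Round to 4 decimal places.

λ ≈ 12.8907

w1 = Lv₀ = (2·0 + 1·3 + 3·4; 2·0 + 5·3 + 6·4; 7·0 + 4·3 + 7·4) = (15, 39, 40)
w2 = Lw1 = (2·15 + 1·39 + 3·40; 2·15 + 5·39 + 6·40; 7·15 + 4·39 + 7·40) = (189, 465, 541)
w3 = Lw2 = (2466, 5949, 6970)
w4 = Lw3 = (31791, 76497, 89848)
Ratio at component: 89848 / 6970 = 12.8907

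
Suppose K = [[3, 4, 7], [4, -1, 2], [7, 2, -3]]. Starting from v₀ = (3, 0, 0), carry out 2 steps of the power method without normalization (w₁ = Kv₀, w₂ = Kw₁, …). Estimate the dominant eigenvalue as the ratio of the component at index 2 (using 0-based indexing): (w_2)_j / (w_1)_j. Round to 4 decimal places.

w1 = Kv₀ = (9, 12, 21)
w2 = Kw1 = (222, 66, 24)
Ratio at component: 24 / 21 = 1.1429

λ ≈ 1.1429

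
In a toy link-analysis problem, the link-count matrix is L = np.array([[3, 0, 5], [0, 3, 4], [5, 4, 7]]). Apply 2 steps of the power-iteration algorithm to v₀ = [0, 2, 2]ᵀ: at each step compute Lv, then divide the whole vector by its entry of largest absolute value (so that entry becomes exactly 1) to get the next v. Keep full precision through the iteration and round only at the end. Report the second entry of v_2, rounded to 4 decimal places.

Lv0 = (10.00000, 14.00000, 22.00000); divide by 22.00000 → v1 = (0.45455, 0.63636, 1.00000)
Lv1 = (6.36364, 5.90909, 11.81818); divide by 11.81818 → v2 = (0.53846, 0.50000, 1.00000)
Requested entry of v2: 130/260 = 0.5000

0.5000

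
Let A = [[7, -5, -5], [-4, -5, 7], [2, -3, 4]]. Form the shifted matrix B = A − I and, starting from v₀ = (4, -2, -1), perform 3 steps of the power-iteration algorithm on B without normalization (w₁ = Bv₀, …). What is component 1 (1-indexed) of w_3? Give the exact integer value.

B = A − I has rows (6, -5, -5); (-4, -6, 7); (2, -3, 3)
w1 = Bv₀ = (39, -11, 11)
w2 = Bw1 = (234, -13, 144)
w3 = Bw2 = (749, 150, 939)
Requested component of w3: 749

749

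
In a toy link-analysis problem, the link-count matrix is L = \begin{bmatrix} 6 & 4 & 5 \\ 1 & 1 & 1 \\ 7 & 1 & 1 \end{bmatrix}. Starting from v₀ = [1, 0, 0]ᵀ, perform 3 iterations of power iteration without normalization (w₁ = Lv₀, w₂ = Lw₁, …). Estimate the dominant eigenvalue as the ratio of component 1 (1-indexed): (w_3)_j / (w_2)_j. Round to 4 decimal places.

w1 = Lv₀ = (6·1 + 4·0 + 5·0; 1·1 + 1·0 + 1·0; 7·1 + 1·0 + 1·0) = (6, 1, 7)
w2 = Lw1 = (6·6 + 4·1 + 5·7; 1·6 + 1·1 + 1·7; 7·6 + 1·1 + 1·7) = (75, 14, 50)
w3 = Lw2 = (756, 139, 589)
Ratio at component: 756 / 75 = 10.0800

10.0800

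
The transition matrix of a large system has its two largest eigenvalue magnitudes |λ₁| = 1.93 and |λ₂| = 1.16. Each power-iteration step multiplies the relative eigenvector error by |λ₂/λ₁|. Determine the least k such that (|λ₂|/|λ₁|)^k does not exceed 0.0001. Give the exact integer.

|λ₂/λ₁| = 1.16/1.93 = 0.60104
Need k ≥ ln(0.0001) / ln(0.60104) = -9.2103 / -0.5091 ≈ 18.091
Smallest integer k satisfying the bound: 19

19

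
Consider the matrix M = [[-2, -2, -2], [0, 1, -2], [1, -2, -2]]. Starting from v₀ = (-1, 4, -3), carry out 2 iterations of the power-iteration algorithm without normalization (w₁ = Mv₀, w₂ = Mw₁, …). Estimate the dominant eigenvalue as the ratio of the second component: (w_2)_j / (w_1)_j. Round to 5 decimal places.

w1 = Mv₀ = ((-2)·(-1) + (-2)·4 + (-2)·(-3); 0·(-1) + 1·4 + (-2)·(-3); 1·(-1) + (-2)·4 + (-2)·(-3)) = (0, 10, -3)
w2 = Mw1 = ((-2)·0 + (-2)·10 + (-2)·(-3); 0·0 + 1·10 + (-2)·(-3); 1·0 + (-2)·10 + (-2)·(-3)) = (-14, 16, -14)
Ratio at component: 16 / 10 = 1.60000

1.60000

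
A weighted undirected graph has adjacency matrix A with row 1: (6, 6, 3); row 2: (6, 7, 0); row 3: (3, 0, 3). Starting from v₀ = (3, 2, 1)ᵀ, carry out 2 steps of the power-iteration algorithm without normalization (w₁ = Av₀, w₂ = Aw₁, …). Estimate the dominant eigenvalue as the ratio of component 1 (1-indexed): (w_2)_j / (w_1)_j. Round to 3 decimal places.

λ ≈ 12.909

w1 = Av₀ = (6·3 + 6·2 + 3·1; 6·3 + 7·2 + 0·1; 3·3 + 0·2 + 3·1) = (33, 32, 12)
w2 = Aw1 = (6·33 + 6·32 + 3·12; 6·33 + 7·32 + 0·12; 3·33 + 0·32 + 3·12) = (426, 422, 135)
Ratio at component: 426 / 33 = 12.909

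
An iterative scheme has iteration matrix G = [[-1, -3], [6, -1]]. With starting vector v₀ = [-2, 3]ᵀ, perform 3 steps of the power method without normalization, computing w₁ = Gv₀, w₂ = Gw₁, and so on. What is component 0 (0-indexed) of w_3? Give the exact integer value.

w1 = Gv₀ = (-7, -15)
w2 = Gw1 = (52, -27)
w3 = Gw2 = (29, 339)
The requested component of w3 is 29.

29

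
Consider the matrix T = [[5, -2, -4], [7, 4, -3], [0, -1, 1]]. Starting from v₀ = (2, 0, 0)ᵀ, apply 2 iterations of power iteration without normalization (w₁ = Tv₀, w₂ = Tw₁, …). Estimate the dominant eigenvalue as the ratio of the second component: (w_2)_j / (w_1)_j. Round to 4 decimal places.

λ ≈ 9.0000

w1 = Tv₀ = (10, 14, 0)
w2 = Tw1 = (22, 126, -14)
Ratio at component: 126 / 14 = 9.0000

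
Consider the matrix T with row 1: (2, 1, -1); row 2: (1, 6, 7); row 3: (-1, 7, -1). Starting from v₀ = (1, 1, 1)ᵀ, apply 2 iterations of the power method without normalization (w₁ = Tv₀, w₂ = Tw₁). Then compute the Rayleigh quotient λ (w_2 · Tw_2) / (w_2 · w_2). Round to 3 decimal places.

w1 = Tv₀ = (2·1 + 1·1 + (-1)·1; 1·1 + 6·1 + 7·1; (-1)·1 + 7·1 + (-1)·1) = (2, 14, 5)
w2 = Tw1 = (2·2 + 1·14 + (-1)·5; 1·2 + 6·14 + 7·5; (-1)·2 + 7·14 + (-1)·5) = (13, 121, 91)
Tw2 = (56, 1376, 743)
w2·Tw2 = 13·56 + 121·1376 + 91·743 = 234837; w2·w2 = 13·13 + 121·121 + 91·91 = 23091
λ ≈ 234837/23091 = 10.170

10.170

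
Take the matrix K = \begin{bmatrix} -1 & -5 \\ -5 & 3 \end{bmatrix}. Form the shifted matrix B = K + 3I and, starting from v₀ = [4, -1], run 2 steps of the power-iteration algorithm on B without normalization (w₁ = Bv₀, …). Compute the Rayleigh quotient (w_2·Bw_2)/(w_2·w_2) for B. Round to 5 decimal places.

B = K + 3I has rows (2, -5); (-5, 6)
w1 = Bv₀ = (13, -26)
w2 = Bw1 = (156, -221)
Bw2 = (1417, -2106)
w2·Bw2 = 686478; w2·w2 = 73177; μ ≈ 686478/73177 = 9.38106

μ ≈ 9.38106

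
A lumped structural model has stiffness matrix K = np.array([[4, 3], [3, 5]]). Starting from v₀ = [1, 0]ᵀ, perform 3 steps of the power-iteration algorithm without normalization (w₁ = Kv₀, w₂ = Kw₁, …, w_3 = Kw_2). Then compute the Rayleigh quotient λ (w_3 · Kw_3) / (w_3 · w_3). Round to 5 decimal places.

7.54094

w1 = Kv₀ = (4·1 + 3·0; 3·1 + 5·0) = (4, 3)
w2 = Kw1 = (4·4 + 3·3; 3·4 + 5·3) = (25, 27)
w3 = Kw2 = (181, 210)
Kw3 = (1354, 1593)
w3·Kw3 = 181·1354 + 210·1593 = 579604; w3·w3 = 181·181 + 210·210 = 76861
λ ≈ 579604/76861 = 7.54094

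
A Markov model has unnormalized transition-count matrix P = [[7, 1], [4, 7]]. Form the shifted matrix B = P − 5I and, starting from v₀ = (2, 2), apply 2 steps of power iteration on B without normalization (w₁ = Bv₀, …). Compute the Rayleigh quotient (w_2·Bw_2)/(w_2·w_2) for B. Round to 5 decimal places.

4.00000

B = P − 5I has rows (2, 1); (4, 2)
w1 = Bv₀ = (2·2 + 1·2; 4·2 + 2·2) = (6, 12)
w2 = Bw1 = (2·6 + 1·12; 4·6 + 2·12) = (24, 48)
Bw2 = (96, 192)
w2·Bw2 = 11520; w2·w2 = 2880; μ ≈ 11520/2880 = 4.00000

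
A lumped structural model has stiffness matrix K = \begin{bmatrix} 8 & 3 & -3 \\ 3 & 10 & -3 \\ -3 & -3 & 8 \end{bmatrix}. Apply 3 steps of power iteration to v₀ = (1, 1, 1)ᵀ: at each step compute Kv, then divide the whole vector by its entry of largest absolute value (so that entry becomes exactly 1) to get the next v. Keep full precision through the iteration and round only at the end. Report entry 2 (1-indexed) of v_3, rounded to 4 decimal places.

1.0000

Kv0 = (8.00000, 10.00000, 2.00000); divide by 10.00000 → v1 = (0.80000, 1.00000, 0.20000)
Kv1 = (8.80000, 11.80000, -3.80000); divide by 11.80000 → v2 = (0.74576, 1.00000, -0.32203)
Kv2 = (9.93220, 13.20339, -7.81356); divide by 13.20339 → v3 = (0.75225, 1.00000, -0.59178)
Requested entry of v3: 1558/1558 = 1.0000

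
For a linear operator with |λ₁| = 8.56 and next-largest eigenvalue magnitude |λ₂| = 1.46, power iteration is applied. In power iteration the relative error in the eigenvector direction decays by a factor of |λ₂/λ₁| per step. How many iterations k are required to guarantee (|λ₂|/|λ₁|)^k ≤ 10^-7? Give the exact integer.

|λ₂/λ₁| = 1.46/8.56 = 0.17056
Need k ≥ ln(10^-7) / ln(0.17056) = -16.1181 / -1.7687 ≈ 9.113
Smallest integer k satisfying the bound: 10

10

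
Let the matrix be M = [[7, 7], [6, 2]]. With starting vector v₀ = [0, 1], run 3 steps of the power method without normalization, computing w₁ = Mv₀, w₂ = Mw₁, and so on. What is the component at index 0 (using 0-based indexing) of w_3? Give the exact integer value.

w1 = Mv₀ = (7·0 + 7·1; 6·0 + 2·1) = (7, 2)
w2 = Mw1 = (7·7 + 7·2; 6·7 + 2·2) = (63, 46)
w3 = Mw2 = (763, 470)
The requested component of w3 is 763.

763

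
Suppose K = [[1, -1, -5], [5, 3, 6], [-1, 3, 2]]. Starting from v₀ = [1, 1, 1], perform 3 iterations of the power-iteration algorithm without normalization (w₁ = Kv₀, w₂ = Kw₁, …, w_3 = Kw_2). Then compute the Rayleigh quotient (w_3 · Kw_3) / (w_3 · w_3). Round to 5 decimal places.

λ ≈ 4.94525

w1 = Kv₀ = (-5, 14, 4)
w2 = Kw1 = (-39, 41, 55)
w3 = Kw2 = (-355, 258, 272)
Kw3 = (-1973, 631, 1673)
w3·Kw3 = (-355)·(-1973) + 258·631 + 272·1673 = 1318269; w3·w3 = (-355)·(-355) + 258·258 + 272·272 = 266573
λ ≈ 1318269/266573 = 4.94525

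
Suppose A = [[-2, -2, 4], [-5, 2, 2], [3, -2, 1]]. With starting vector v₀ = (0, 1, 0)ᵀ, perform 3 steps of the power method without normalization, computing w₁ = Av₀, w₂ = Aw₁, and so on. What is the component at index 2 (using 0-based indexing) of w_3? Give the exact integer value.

w1 = Av₀ = (-2, 2, -2)
w2 = Aw1 = (-8, 10, -12)
w3 = Aw2 = (-52, 36, -56)
The requested component of w3 is -56.

-56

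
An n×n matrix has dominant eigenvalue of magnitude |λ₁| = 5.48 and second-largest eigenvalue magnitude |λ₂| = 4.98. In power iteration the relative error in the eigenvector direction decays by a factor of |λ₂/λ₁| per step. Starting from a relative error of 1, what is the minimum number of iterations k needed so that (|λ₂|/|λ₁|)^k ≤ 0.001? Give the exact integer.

73

|λ₂/λ₁| = 4.98/5.48 = 0.90876
Need k ≥ ln(0.001) / ln(0.90876) = -6.9078 / -0.0957 ≈ 72.200
Smallest integer k satisfying the bound: 73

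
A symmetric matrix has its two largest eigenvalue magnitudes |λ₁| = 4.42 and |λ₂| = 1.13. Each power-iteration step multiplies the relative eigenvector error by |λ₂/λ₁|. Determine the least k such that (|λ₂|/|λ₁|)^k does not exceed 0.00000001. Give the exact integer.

14

|λ₂/λ₁| = 1.13/4.42 = 0.25566
Need k ≥ ln(0.00000001) / ln(0.25566) = -18.4207 / -1.3639 ≈ 13.506
Smallest integer k satisfying the bound: 14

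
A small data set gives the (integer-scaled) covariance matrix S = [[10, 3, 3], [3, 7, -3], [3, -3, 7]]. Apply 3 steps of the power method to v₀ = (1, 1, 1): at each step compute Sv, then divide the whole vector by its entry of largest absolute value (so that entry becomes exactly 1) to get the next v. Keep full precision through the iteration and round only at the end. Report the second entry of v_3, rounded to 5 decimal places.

0.36753

Sv0 = (16.000000, 7.000000, 7.000000); divide by 16.000000 → v1 = (1.000000, 0.437500, 0.437500)
Sv1 = (12.625000, 4.750000, 4.750000); divide by 12.625000 → v2 = (1.000000, 0.376238, 0.376238)
Sv2 = (12.257426, 4.504950, 4.504950); divide by 12.257426 → v3 = (1.000000, 0.367528, 0.367528)
Requested entry of v3: 910/2476 = 0.36753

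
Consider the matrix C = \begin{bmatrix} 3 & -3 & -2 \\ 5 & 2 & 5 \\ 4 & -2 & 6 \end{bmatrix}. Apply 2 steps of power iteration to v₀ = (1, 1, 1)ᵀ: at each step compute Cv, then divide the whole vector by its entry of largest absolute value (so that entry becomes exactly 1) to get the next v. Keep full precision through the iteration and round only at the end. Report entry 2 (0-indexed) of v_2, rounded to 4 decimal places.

-0.2759

Cv0 = (-2.00000, 12.00000, 8.00000); divide by 12.00000 → v1 = (-0.16667, 1.00000, 0.66667)
Cv1 = (-4.83333, 4.50000, 1.33333); divide by -4.83333 → v2 = (1.00000, -0.93103, -0.27586)
Requested entry of v2: 16/-58 = -0.2759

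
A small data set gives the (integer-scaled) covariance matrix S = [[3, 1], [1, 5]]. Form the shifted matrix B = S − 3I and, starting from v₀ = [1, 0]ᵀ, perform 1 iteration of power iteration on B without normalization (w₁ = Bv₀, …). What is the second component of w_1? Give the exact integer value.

1

B = S − 3I has rows (0, 1); (1, 2)
w1 = Bv₀ = (0, 1)
Requested component of w1: 1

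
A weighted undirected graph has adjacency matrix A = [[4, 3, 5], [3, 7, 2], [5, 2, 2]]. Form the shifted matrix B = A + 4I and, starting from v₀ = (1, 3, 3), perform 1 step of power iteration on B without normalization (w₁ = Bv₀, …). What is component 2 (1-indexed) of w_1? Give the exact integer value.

42

B = A + 4I has rows (8, 3, 5); (3, 11, 2); (5, 2, 6)
w1 = Bv₀ = (32, 42, 29)
Requested component of w1: 42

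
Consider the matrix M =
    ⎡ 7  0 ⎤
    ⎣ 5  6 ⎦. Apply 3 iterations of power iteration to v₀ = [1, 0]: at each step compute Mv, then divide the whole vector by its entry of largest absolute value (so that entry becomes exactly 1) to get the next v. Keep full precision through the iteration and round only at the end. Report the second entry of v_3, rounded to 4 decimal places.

1.0000

Mv0 = (7.00000, 5.00000); divide by 7.00000 → v1 = (1.00000, 0.71429)
Mv1 = (7.00000, 9.28571); divide by 9.28571 → v2 = (0.75385, 1.00000)
Mv2 = (5.27692, 9.76923); divide by 9.76923 → v3 = (0.54016, 1.00000)
Requested entry of v3: 635/635 = 1.0000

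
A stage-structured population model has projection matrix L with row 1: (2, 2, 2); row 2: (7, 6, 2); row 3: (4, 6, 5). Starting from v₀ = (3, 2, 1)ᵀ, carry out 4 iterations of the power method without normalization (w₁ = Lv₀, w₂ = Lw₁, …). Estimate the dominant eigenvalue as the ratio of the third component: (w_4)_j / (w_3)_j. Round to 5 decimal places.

11.57825

w1 = Lv₀ = (2·3 + 2·2 + 2·1; 7·3 + 6·2 + 2·1; 4·3 + 6·2 + 5·1) = (12, 35, 29)
w2 = Lw1 = (2·12 + 2·35 + 2·29; 7·12 + 6·35 + 2·29; 4·12 + 6·35 + 5·29) = (152, 352, 403)
w3 = Lw2 = (1814, 3982, 4735)
w4 = Lw3 = (21062, 46060, 54823)
Ratio at component: 54823 / 4735 = 11.57825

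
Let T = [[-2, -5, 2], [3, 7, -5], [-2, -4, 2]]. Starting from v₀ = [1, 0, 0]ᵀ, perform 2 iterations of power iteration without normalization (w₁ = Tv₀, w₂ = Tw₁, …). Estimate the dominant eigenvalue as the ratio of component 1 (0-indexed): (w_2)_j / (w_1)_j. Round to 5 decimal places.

λ ≈ 8.33333

w1 = Tv₀ = ((-2)·1 + (-5)·0 + 2·0; 3·1 + 7·0 + (-5)·0; (-2)·1 + (-4)·0 + 2·0) = (-2, 3, -2)
w2 = Tw1 = ((-2)·(-2) + (-5)·3 + 2·(-2); 3·(-2) + 7·3 + (-5)·(-2); (-2)·(-2) + (-4)·3 + 2·(-2)) = (-15, 25, -12)
Ratio at component: 25 / 3 = 8.33333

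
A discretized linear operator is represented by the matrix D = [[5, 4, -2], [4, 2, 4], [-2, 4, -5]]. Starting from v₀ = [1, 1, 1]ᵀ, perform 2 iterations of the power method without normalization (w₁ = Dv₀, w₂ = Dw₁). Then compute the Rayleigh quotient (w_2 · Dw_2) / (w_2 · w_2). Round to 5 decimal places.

w1 = Dv₀ = (5·1 + 4·1 + (-2)·1; 4·1 + 2·1 + 4·1; (-2)·1 + 4·1 + (-5)·1) = (7, 10, -3)
w2 = Dw1 = (5·7 + 4·10 + (-2)·(-3); 4·7 + 2·10 + 4·(-3); (-2)·7 + 4·10 + (-5)·(-3)) = (81, 36, 41)
Dw2 = (467, 560, -223)
w2·Dw2 = 81·467 + 36·560 + 41·(-223) = 48844; w2·w2 = 81·81 + 36·36 + 41·41 = 9538
λ ≈ 48844/9538 = 5.12099

λ ≈ 5.12099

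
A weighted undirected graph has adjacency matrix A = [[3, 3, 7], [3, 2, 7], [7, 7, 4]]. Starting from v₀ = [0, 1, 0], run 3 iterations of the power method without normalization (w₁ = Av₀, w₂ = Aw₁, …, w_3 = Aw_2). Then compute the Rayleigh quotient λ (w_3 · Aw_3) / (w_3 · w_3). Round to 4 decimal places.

λ ≈ 14.6427

w1 = Av₀ = (3, 2, 7)
w2 = Aw1 = (64, 62, 63)
w3 = Aw2 = (819, 757, 1134)
Aw3 = (12666, 11909, 15568)
w3·Aw3 = 819·12666 + 757·11909 + 1134·15568 = 37042679; w3·w3 = 819·819 + 757·757 + 1134·1134 = 2529766
λ ≈ 37042679/2529766 = 14.6427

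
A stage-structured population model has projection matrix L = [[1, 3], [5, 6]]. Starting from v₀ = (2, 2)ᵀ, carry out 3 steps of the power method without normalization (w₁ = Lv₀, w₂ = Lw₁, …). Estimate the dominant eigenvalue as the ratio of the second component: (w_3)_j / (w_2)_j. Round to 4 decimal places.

w1 = Lv₀ = (8, 22)
w2 = Lw1 = (74, 172)
w3 = Lw2 = (590, 1402)
Ratio at component: 1402 / 172 = 8.1512

8.1512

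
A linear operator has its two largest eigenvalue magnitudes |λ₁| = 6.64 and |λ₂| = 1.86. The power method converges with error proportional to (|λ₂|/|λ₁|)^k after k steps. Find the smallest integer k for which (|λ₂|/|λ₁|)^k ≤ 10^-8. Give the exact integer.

|λ₂/λ₁| = 1.86/6.64 = 0.28012
Need k ≥ ln(10^-8) / ln(0.28012) = -18.4207 / -1.2725 ≈ 14.476
Smallest integer k satisfying the bound: 15

15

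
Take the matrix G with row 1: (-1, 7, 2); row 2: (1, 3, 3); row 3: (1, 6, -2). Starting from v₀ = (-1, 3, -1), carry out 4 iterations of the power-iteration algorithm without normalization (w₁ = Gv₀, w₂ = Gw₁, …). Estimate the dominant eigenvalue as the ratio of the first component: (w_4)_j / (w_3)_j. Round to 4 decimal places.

5.0439

w1 = Gv₀ = (20, 5, 19)
w2 = Gw1 = (53, 92, 12)
w3 = Gw2 = (615, 365, 581)
w4 = Gw3 = (3102, 3453, 1643)
Ratio at component: 3102 / 615 = 5.0439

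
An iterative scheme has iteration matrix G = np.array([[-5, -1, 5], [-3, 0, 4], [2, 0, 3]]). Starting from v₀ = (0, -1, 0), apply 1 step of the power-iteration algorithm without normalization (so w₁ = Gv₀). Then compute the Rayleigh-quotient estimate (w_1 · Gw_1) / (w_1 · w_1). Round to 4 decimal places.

-5.0000

w1 = Gv₀ = ((-5)·0 + (-1)·(-1) + 5·0; (-3)·0 + 0·(-1) + 4·0; 2·0 + 0·(-1) + 3·0) = (1, 0, 0)
Gw1 = (-5, -3, 2)
w1·Gw1 = 1·(-5) + 0·(-3) + 0·2 = -5; w1·w1 = 1·1 + 0·0 + 0·0 = 1
λ ≈ -5/1 = -5.0000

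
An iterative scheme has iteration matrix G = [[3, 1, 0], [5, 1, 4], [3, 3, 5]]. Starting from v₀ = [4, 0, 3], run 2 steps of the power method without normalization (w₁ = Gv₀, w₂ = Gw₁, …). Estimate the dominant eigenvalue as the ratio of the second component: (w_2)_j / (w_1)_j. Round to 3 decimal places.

w1 = Gv₀ = (3·4 + 1·0 + 0·3; 5·4 + 1·0 + 4·3; 3·4 + 3·0 + 5·3) = (12, 32, 27)
w2 = Gw1 = (3·12 + 1·32 + 0·27; 5·12 + 1·32 + 4·27; 3·12 + 3·32 + 5·27) = (68, 200, 267)
Ratio at component: 200 / 32 = 6.250

λ ≈ 6.250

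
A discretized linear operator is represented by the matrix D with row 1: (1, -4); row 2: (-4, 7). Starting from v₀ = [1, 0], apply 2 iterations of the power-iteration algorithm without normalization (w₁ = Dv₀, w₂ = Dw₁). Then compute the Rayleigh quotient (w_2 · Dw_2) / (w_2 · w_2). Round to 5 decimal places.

8.99391

w1 = Dv₀ = (1·1 + (-4)·0; (-4)·1 + 7·0) = (1, -4)
w2 = Dw1 = (1·1 + (-4)·(-4); (-4)·1 + 7·(-4)) = (17, -32)
Dw2 = (145, -292)
w2·Dw2 = 17·145 + (-32)·(-292) = 11809; w2·w2 = 17·17 + (-32)·(-32) = 1313
λ ≈ 11809/1313 = 8.99391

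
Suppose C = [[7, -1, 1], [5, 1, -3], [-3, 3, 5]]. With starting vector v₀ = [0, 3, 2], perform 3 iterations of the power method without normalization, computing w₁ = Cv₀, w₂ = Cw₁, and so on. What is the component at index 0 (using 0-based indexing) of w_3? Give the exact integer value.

w1 = Cv₀ = (-1, -3, 19)
w2 = Cw1 = (15, -65, 89)
w3 = Cw2 = (259, -257, 205)
The requested component of w3 is 259.

259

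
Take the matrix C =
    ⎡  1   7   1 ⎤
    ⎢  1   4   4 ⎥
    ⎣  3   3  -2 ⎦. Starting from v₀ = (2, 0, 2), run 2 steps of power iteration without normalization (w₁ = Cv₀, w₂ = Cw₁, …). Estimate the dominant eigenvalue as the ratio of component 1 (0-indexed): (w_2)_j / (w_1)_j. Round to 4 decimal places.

λ ≈ 5.2000

w1 = Cv₀ = (1·2 + 7·0 + 1·2; 1·2 + 4·0 + 4·2; 3·2 + 3·0 + (-2)·2) = (4, 10, 2)
w2 = Cw1 = (1·4 + 7·10 + 1·2; 1·4 + 4·10 + 4·2; 3·4 + 3·10 + (-2)·2) = (76, 52, 38)
Ratio at component: 52 / 10 = 5.2000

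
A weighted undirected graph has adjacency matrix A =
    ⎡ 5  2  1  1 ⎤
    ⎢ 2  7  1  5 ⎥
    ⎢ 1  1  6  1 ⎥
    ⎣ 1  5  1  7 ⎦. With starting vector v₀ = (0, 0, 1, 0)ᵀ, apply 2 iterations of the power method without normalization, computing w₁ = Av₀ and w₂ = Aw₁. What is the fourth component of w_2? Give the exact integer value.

w1 = Av₀ = (1, 1, 6, 1)
w2 = Aw1 = (14, 20, 39, 19)
The requested component of w2 is 19.

19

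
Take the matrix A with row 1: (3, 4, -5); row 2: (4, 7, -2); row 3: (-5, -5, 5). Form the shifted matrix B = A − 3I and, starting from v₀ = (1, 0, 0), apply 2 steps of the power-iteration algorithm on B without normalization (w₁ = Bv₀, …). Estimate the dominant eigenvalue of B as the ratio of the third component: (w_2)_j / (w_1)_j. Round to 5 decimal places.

B = A − 3I has rows (0, 4, -5); (4, 4, -2); (-5, -5, 2)
w1 = Bv₀ = (0, 4, -5)
w2 = Bw1 = (41, 26, -30)
Ratio: -30/-5 = 6.00000

6.00000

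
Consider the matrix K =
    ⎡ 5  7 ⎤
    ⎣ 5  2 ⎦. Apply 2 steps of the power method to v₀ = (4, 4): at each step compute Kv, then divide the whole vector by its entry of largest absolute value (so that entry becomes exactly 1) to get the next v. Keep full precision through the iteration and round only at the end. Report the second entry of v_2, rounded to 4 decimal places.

Kv0 = (48.00000, 28.00000); divide by 48.00000 → v1 = (1.00000, 0.58333)
Kv1 = (9.08333, 6.16667); divide by 9.08333 → v2 = (1.00000, 0.67890)
Requested entry of v2: 296/436 = 0.6789

0.6789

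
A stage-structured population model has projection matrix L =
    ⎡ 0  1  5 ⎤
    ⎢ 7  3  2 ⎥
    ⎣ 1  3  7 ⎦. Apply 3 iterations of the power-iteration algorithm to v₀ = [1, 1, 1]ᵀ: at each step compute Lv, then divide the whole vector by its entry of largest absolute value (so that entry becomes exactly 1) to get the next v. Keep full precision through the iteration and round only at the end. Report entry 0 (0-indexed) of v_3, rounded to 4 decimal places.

0.5792

Lv0 = (6.00000, 12.00000, 11.00000); divide by 12.00000 → v1 = (0.50000, 1.00000, 0.91667)
Lv1 = (5.58333, 8.33333, 9.91667); divide by 9.91667 → v2 = (0.56303, 0.84034, 1.00000)
Lv2 = (5.84034, 8.46218, 10.08403); divide by 10.08403 → v3 = (0.57917, 0.83917, 1.00000)
Requested entry of v3: 695/1200 = 0.5792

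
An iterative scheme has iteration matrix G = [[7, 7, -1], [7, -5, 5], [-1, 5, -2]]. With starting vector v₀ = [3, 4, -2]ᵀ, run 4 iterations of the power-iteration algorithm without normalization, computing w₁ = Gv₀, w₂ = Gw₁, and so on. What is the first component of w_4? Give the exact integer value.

27450

w1 = Gv₀ = (51, -9, 21)
w2 = Gw1 = (273, 507, -138)
w3 = Gw2 = (5598, -1314, 2538)
w4 = Gw3 = (27450, 58446, -17244)
The requested component of w4 is 27450.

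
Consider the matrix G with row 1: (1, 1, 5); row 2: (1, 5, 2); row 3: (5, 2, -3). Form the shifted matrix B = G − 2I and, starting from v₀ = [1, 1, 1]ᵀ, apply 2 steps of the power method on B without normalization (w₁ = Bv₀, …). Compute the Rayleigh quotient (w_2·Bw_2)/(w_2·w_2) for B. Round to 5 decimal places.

B = G − 2I has rows (-1, 1, 5); (1, 3, 2); (5, 2, -5)
w1 = Bv₀ = (5, 6, 2)
w2 = Bw1 = (11, 27, 27)
Bw2 = (151, 146, -26)
w2·Bw2 = 4901; w2·w2 = 1579; μ ≈ 4901/1579 = 3.10386

3.10386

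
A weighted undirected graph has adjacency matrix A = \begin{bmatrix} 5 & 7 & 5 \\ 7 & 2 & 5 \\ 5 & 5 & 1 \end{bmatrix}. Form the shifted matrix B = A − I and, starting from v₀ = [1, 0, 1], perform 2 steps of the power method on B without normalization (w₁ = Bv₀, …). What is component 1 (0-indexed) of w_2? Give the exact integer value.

100

B = A − I has rows (4, 7, 5); (7, 1, 5); (5, 5, 0)
w1 = Bv₀ = (4·1 + 7·0 + 5·1; 7·1 + 1·0 + 5·1; 5·1 + 5·0 + 0·1) = (9, 12, 5)
w2 = Bw1 = (4·9 + 7·12 + 5·5; 7·9 + 1·12 + 5·5; 5·9 + 5·12 + 0·5) = (145, 100, 105)
Requested component of w2: 100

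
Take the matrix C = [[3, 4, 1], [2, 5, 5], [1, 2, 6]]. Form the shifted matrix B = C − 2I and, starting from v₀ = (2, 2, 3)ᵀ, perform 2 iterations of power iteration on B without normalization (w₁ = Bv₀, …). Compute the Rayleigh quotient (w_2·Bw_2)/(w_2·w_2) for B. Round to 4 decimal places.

B = C − 2I has rows (1, 4, 1); (2, 3, 5); (1, 2, 4)
w1 = Bv₀ = (13, 25, 18)
w2 = Bw1 = (131, 191, 135)
Bw2 = (1030, 1510, 1053)
w2·Bw2 = 565495; w2·w2 = 71867; μ ≈ 565495/71867 = 7.8686

7.8686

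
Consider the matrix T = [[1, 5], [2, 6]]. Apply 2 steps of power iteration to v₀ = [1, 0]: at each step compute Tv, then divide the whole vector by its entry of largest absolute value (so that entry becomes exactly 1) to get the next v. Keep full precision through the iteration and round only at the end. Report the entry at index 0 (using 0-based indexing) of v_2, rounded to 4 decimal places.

Tv0 = (1.00000, 2.00000); divide by 2.00000 → v1 = (0.50000, 1.00000)
Tv1 = (5.50000, 7.00000); divide by 7.00000 → v2 = (0.78571, 1.00000)
Requested entry of v2: 11/14 = 0.7857

0.7857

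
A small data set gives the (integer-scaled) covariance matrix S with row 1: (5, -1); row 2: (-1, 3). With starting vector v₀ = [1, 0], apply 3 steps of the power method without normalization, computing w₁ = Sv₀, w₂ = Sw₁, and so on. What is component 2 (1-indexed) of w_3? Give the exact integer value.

-50

w1 = Sv₀ = (5, -1)
w2 = Sw1 = (26, -8)
w3 = Sw2 = (138, -50)
The requested component of w3 is -50.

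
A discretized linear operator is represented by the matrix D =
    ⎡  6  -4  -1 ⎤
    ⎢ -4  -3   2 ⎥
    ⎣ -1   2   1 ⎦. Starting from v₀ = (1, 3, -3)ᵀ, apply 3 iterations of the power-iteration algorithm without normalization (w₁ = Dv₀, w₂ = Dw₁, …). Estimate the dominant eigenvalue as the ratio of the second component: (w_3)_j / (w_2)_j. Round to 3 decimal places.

w1 = Dv₀ = (6·1 + (-4)·3 + (-1)·(-3); (-4)·1 + (-3)·3 + 2·(-3); (-1)·1 + 2·3 + 1·(-3)) = (-3, -19, 2)
w2 = Dw1 = (6·(-3) + (-4)·(-19) + (-1)·2; (-4)·(-3) + (-3)·(-19) + 2·2; (-1)·(-3) + 2·(-19) + 1·2) = (56, 73, -33)
w3 = Dw2 = (77, -509, 57)
Ratio at component: -509 / 73 = -6.973

λ ≈ -6.973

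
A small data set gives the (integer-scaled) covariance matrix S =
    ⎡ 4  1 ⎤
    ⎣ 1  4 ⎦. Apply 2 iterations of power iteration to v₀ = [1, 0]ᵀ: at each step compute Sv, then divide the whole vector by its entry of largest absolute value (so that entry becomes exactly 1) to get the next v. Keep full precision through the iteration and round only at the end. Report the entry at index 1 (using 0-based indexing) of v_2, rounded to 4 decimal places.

0.4706

Sv0 = (4.00000, 1.00000); divide by 4.00000 → v1 = (1.00000, 0.25000)
Sv1 = (4.25000, 2.00000); divide by 4.25000 → v2 = (1.00000, 0.47059)
Requested entry of v2: 8/17 = 0.4706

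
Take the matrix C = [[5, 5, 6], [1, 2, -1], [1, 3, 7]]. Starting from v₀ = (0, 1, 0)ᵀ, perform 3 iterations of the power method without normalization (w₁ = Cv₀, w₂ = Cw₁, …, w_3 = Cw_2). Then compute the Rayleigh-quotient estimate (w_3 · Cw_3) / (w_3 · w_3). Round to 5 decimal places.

w1 = Cv₀ = (5·0 + 5·1 + 6·0; 1·0 + 2·1 + (-1)·0; 1·0 + 3·1 + 7·0) = (5, 2, 3)
w2 = Cw1 = (5·5 + 5·2 + 6·3; 1·5 + 2·2 + (-1)·3; 1·5 + 3·2 + 7·3) = (53, 6, 32)
w3 = Cw2 = (487, 33, 295)
Cw3 = (4370, 258, 2651)
w3·Cw3 = 487·4370 + 33·258 + 295·2651 = 2918749; w3·w3 = 487·487 + 33·33 + 295·295 = 325283
λ ≈ 2918749/325283 = 8.97295

8.97295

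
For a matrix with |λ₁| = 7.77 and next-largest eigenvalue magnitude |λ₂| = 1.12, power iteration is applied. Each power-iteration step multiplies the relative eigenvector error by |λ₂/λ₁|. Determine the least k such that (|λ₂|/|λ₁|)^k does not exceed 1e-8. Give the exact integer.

|λ₂/λ₁| = 1.12/7.77 = 0.14414
Need k ≥ ln(1e-8) / ln(0.14414) = -18.4207 / -1.9369 ≈ 9.510
Smallest integer k satisfying the bound: 10

10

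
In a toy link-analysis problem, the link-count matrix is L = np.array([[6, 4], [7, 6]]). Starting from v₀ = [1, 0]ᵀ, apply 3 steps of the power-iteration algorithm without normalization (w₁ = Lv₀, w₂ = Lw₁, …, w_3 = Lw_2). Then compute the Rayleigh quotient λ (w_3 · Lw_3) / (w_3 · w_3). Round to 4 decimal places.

w1 = Lv₀ = (6, 7)
w2 = Lw1 = (64, 84)
w3 = Lw2 = (720, 952)
Lw3 = (8128, 10752)
w3·Lw3 = 720·8128 + 952·10752 = 16088064; w3·w3 = 720·720 + 952·952 = 1424704
λ ≈ 16088064/1424704 = 11.2922

11.2922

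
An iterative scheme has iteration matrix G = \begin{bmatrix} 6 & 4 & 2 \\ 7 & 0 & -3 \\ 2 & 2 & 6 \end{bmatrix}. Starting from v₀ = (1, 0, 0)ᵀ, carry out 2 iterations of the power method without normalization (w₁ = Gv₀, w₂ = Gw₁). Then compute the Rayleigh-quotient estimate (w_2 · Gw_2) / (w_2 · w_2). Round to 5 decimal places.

w1 = Gv₀ = (6·1 + 4·0 + 2·0; 7·1 + 0·0 + (-3)·0; 2·1 + 2·0 + 6·0) = (6, 7, 2)
w2 = Gw1 = (6·6 + 4·7 + 2·2; 7·6 + 0·7 + (-3)·2; 2·6 + 2·7 + 6·2) = (68, 36, 38)
Gw2 = (628, 362, 436)
w2·Gw2 = 68·628 + 36·362 + 38·436 = 72304; w2·w2 = 68·68 + 36·36 + 38·38 = 7364
λ ≈ 72304/7364 = 9.81858

9.81858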